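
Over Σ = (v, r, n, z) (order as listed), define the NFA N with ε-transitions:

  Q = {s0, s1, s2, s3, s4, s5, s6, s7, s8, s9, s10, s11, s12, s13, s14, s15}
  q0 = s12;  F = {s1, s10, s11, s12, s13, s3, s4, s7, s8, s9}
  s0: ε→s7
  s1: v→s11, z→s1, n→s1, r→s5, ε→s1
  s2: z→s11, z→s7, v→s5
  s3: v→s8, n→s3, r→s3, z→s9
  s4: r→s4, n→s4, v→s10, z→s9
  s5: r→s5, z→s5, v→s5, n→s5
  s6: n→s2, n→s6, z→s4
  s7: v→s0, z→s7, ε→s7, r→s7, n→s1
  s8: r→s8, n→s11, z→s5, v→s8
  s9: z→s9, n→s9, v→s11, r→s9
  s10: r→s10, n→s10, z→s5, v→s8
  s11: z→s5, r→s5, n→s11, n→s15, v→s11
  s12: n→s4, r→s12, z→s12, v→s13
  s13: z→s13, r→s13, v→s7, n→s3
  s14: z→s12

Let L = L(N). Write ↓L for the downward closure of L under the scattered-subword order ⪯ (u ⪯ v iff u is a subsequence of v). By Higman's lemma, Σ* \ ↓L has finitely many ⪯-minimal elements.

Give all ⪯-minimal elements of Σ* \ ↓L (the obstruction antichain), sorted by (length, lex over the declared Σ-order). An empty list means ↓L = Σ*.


A = [nvz, vvnr, nzvr].

|Q|=16, |F|=10, |δ|=55 (3 ε).
min D↑ (11 st, q0=0, F={9}): 0:v→1,r→0,n→2,z→0 1:v→3,r→1,n→4,z→1 2:v→5,r→2,n→2,z→6 3:v→3,r→3,n→7,z→3 4:v→8,r→4,n→4,z→6 5:v→8,r→5,n→5,z→9 6:v→10,r→6,n→6,z→6 7:v→10,r→9,n→7,z→7 8:v→8,r→8,n→10,z→9 9:v→9,r→9,n→9,z→9 10:v→10,r→9,n→10,z→9 (ε-aug+det+¬).
'nvz': |S_i|=[13, 9, 5, 1] end={s5} — reject; 3/3 single-dels accept.
'vvnr': N↓-sim [13, 11, 7, 4, 1] end={s5} ∉↓L; 4/4 del acc.
'nzvr': N↓-sim [13, 9, 5, 3, 1] end={s5} rej; 4/4 single-dels accept.
3 obstructions.


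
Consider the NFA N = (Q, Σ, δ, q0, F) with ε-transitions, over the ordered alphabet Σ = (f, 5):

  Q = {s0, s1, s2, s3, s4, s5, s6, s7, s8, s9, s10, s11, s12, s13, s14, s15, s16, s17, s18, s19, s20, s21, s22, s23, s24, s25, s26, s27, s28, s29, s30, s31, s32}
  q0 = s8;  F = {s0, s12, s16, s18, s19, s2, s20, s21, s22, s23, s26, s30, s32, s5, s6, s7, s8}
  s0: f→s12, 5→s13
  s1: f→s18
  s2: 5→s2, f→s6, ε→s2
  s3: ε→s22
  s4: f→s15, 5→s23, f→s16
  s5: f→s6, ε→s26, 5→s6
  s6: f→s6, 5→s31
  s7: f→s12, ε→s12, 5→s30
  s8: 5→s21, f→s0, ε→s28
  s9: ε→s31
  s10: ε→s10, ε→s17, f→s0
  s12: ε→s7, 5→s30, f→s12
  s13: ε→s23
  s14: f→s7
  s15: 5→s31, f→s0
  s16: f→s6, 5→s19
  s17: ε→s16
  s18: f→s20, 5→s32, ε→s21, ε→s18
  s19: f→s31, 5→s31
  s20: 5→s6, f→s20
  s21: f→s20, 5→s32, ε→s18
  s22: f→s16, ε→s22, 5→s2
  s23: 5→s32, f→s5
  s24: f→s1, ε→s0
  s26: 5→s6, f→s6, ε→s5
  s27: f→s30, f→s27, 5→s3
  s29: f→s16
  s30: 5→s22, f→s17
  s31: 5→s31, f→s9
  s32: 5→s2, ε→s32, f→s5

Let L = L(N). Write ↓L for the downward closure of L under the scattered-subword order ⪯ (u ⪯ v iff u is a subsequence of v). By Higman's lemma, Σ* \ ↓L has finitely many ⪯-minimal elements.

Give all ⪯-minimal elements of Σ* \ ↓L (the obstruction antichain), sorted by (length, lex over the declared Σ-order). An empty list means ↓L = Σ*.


min(Σ*\↓L) = [5f55, f5ff5, 55ff5, 555f5, ff5f5f].

|Q|=33, |F|=17, |δ|=67 (18 ε).
min D↑ (15 st, q0=0, F={13}): 0:f→1,5→2 1:f→3,5→4 2:f→5,5→6 3:f→3,5→7 4:f→8,5→6 5:f→5,5→9 6:f→8,5→10 7:f→11,5→12 8:f→9,5→9 9:f→9,5→13 10:f→9,5→10 11:f→9,5→14 12:f→11,5→10 13:f→13,5→13 14:f→13,5→13 (ε-aug+det+¬).
'5f55': run [22, 17, 9, 4, 2] end={s31,s9} ∉↓L; 4/4 single-dels accept.
'f5ff5': |S_i|=[22, 18, 14, 8, 3, 2] end={s31,s9} rej; 5/5 deletions ∈↓L.
'55ff5': |S_i|=[22, 17, 10, 7, 3, 2] end={s31,s9} rej; 5/5 single-dels accept.
'555f5': |S_i|=[22, 17, 10, 5, 3, 2] end={s31,s9} ∉↓L; 5/5 single-dels accept.
'ff5f5f': |S_i|=[22, 18, 14, 9, 6, 3, 2] end={s31,s9} — reject; 6/6 deletions ∈↓L.
5 words, ⪯-incomp.


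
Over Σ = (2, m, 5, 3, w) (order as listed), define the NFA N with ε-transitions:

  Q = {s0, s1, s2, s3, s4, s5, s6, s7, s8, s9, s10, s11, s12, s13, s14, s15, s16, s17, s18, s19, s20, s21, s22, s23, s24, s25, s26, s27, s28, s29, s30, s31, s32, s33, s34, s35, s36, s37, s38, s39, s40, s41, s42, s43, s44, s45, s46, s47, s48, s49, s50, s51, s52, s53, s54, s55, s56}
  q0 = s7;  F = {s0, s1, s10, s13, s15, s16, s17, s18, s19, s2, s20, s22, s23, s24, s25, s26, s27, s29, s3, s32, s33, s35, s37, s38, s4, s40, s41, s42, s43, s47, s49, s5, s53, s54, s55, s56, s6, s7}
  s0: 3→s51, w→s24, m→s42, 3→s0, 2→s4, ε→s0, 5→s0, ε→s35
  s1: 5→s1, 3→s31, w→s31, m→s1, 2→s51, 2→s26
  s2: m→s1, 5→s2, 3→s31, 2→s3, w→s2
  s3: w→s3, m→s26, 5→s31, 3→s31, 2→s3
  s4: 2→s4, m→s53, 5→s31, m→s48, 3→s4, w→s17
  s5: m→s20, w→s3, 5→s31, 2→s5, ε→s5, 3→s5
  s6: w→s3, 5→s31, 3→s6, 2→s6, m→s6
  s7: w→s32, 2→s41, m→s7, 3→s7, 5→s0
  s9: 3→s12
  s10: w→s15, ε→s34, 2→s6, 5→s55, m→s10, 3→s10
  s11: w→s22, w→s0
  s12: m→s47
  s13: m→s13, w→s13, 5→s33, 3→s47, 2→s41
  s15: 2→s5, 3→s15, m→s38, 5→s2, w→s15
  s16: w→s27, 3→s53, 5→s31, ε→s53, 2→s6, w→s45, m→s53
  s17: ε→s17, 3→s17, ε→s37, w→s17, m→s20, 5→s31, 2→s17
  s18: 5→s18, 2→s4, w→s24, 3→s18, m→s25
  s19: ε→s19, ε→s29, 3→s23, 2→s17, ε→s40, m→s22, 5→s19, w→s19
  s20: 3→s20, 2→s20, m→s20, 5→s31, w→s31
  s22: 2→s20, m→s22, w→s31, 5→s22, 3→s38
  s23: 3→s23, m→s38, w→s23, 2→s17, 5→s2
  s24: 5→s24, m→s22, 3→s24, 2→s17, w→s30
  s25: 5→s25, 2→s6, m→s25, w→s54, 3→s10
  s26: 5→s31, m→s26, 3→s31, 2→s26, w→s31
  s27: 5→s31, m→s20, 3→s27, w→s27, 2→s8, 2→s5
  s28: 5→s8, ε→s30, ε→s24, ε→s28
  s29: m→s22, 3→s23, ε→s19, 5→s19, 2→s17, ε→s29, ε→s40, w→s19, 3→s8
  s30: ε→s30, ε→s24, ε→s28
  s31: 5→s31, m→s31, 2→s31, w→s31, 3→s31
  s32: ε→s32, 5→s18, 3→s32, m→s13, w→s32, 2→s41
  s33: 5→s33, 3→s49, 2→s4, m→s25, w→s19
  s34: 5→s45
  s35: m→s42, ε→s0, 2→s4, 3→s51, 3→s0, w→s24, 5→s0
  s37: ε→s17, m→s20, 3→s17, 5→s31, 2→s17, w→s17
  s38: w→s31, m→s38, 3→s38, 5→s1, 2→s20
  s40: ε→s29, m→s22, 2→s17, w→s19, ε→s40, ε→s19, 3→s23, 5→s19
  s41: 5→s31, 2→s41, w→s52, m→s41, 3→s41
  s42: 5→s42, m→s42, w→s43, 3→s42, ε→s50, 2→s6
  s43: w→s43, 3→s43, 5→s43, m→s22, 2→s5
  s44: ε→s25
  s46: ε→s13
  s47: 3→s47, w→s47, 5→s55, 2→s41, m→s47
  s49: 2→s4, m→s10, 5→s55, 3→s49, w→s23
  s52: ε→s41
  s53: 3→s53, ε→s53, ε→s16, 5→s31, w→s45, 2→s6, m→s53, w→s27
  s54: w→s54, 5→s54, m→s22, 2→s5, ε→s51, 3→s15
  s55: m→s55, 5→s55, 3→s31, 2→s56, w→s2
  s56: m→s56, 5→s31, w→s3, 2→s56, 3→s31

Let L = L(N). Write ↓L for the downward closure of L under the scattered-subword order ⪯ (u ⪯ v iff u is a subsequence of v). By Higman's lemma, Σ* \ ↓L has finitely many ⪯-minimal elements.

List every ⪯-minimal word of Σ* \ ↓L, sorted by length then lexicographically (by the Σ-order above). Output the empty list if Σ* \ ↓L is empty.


Antichain: [25, 5wmw, 5m2w3, wm353].

|Q|=57, |F|=38, |δ|=241 (32 ε).
min D↑ (34 st, q0=0, F={4}): 0:2→1,m→0,5→2,3→0,w→3 1:2→1,m→1,5→4,3→1,w→1 2:2→5,m→6,5→2,3→2,w→7 3:2→1,m→8,5→9,3→3,w→3 4:2→4,m→4,5→4,3→4,w→4 5:2→5,m→10,5→4,3→5,w→11 6:2→12,m→6,5→6,3→6,w→13 7:2→11,m→14,5→7,3→7,w→7 8:2→1,m→8,5→15,3→16,w→8 9:2→5,m→17,5→9,3→9,w→7 10:2→12,m→10,5→4,3→10,w→18 11:2→11,m→19,5→4,3→11,w→11 12:2→12,m→12,5→4,3→12,w→20 13:2→21,m→14,5→13,3→13,w→13 14:2→19,m→14,5→14,3→22,w→4 15:2→5,m→17,5→15,3→23,w→24 16:2→1,m→16,5→25,3→16,w→16 17:2→12,m→17,5→17,3→26,w→27 18:2→21,m→19,5→4,3→18,w→18 19:2→19,m→19,5→4,3→19,w→4 20:2→20,m→28,5→4,3→4,w→20 21:2→21,m→19,5→4,3→21,w→20 22:2→19,m→22,5→29,3→22,w→4 23:2→5,m→26,5→25,3→23,w→30 24:2→11,m→14,5→24,3→30,w→24 25:2→31,m→25,5→25,3→4,w→32 26:2→12,m→26,5→25,3→26,w→33 27:2→21,m→14,5→27,3→33,w→27 28:2→28,m→28,5→4,3→4,w→4 29:2→28,m→29,5→29,3→4,w→4 30:2→11,m→22,5→32,3→30,w→30 31:2→31,m→31,5→4,3→4,w→20 32:2→20,m→29,5→32,3→4,w→32 33:2→21,m→22,5→32,3→33,w→33.
'25': |S_i|=[48, 19, 1] end={s31} rej; 2/2 del acc.
'5wmw': N↓-sim [48, 42, 25, 7, 1] end={s31} rej; 4/4 deletions ∈↓L.
'5m2w3': |S_i|=[48, 42, 27, 9, 3, 1] end={s31} rej; 5/5 del acc.
'wm353': run [48, 43, 37, 29, 9, 1] end={s31} — reject; 5/5 deletions ∈↓L.
4 minimals (antichain).


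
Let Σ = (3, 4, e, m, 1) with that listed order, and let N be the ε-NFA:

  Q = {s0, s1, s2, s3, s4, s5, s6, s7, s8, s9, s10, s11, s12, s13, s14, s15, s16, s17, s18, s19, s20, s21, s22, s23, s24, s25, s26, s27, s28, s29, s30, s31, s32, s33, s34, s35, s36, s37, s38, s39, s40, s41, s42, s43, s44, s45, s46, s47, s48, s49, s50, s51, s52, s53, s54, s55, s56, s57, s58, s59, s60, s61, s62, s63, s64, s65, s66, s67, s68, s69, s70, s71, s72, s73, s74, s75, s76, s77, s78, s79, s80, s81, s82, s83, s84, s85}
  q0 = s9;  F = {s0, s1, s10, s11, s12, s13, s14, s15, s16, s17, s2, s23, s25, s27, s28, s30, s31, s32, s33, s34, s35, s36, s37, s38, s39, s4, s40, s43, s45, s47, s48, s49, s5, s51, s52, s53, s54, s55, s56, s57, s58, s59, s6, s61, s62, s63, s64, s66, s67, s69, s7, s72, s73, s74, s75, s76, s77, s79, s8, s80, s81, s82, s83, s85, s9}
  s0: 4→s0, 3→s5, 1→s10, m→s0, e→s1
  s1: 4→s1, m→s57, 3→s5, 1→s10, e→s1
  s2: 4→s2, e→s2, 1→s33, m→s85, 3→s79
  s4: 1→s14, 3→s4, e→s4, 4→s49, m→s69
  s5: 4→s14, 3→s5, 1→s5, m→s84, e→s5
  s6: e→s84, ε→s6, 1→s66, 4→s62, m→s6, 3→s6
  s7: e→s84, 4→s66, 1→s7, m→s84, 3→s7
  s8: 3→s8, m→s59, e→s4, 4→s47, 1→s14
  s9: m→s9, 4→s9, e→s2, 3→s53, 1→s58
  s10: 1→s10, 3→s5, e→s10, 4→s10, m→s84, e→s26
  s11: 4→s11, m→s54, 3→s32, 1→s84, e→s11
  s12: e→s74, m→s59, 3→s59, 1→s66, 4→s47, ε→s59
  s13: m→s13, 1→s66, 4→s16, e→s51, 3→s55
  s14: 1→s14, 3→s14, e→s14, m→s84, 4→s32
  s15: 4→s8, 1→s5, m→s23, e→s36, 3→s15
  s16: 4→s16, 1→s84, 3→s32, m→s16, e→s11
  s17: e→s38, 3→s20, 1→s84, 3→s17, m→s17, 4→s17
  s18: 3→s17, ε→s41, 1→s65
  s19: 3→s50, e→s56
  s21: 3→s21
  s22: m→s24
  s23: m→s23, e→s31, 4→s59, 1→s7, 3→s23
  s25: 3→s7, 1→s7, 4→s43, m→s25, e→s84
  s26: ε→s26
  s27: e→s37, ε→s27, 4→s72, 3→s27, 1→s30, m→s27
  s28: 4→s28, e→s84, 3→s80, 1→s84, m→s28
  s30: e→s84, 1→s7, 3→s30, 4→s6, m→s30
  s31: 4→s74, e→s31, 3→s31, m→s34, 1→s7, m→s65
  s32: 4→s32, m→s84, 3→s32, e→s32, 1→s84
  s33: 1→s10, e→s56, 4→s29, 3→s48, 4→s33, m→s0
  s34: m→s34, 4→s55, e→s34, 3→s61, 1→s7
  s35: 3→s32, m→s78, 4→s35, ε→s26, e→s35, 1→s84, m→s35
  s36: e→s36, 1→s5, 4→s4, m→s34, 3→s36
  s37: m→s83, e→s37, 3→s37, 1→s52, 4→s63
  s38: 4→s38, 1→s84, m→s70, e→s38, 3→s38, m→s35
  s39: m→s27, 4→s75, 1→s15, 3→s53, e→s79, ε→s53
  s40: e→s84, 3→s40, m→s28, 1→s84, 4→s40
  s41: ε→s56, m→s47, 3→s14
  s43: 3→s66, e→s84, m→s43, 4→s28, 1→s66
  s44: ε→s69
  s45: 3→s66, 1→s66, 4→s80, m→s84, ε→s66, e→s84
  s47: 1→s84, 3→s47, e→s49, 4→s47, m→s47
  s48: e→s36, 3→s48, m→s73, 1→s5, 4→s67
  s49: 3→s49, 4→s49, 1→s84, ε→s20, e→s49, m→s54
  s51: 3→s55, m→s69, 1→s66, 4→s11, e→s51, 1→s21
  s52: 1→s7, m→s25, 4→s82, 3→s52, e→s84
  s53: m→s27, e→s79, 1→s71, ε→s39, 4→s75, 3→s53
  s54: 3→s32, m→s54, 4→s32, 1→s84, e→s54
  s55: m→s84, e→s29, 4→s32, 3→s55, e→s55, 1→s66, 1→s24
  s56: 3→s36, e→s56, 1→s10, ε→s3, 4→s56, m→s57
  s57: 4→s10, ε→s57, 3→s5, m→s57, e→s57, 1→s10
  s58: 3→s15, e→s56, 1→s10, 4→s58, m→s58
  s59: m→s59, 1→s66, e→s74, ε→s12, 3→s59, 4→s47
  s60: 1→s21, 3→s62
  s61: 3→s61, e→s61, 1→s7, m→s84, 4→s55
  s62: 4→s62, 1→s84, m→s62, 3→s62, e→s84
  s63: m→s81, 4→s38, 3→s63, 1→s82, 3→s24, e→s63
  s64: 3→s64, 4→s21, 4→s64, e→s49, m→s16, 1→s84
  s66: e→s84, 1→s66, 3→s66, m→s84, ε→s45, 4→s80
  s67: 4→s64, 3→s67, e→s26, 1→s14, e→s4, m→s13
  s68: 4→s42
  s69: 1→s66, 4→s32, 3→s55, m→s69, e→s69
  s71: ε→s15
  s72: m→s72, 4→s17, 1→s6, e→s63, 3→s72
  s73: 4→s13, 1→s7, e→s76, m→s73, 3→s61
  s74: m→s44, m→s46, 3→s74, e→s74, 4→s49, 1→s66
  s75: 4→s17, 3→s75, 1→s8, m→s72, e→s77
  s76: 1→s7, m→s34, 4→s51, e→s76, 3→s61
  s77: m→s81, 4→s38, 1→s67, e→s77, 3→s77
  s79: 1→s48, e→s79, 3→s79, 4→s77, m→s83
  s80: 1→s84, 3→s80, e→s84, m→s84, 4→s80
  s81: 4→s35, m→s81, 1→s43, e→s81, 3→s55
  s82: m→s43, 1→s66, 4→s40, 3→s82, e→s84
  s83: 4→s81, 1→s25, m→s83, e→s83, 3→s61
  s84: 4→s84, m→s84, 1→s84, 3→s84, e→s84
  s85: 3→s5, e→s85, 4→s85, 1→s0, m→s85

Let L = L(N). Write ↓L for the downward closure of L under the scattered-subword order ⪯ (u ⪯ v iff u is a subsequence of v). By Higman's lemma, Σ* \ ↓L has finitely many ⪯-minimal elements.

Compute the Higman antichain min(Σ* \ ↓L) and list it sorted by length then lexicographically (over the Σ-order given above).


|Q|=86, |F|=65, |δ|=371 (17 ε).
min D↑ (63 st, q0=0, F={25}): 0:3→1,4→0,e→2,m→0,1→3 1:3→1,4→4,e→5,m→6,1→7 2:3→5,4→2,e→2,m→8,1→9 3:3→7,4→3,e→10,m→3,1→11 4:3→4,4→12,e→13,m→14,1→15 5:3→5,4→13,e→5,m→16,1→17 6:3→6,4→14,e→18,m→6,1→19 7:3→7,4→15,e→20,m→21,1→22 8:3→22,4→8,e→8,m→8,1→23 9:3→17,4→9,e→10,m→23,1→11 10:3→20,4→10,e→10,m→24,1→11 11:3→22,4→11,e→11,m→25,1→11 12:3→12,4→12,e→26,m→12,1→25 13:3→13,4→26,e→13,m→27,1→28 14:3→14,4→12,e→29,m→14,1→30 15:3→15,4→31,e→32,m→33,1→34 16:3→35,4→27,e→16,m→16,1→36 17:3→17,4→28,e→20,m→37,1→22 18:3→18,4→29,e→18,m→16,1→38 19:3→19,4→30,e→25,m→19,1→39 20:3→20,4→32,e→20,m→40,1→22 21:3→21,4→33,e→41,m→21,1→39 22:3→22,4→34,e→22,m→25,1→22 23:3→22,4→23,e→42,m→23,1→11 24:3→22,4→11,e→24,m→24,1→11 25:3→25,4→25,e→25,m→25,1→25 26:3→26,4→26,e→26,m→43,1→25 27:3→44,4→43,e→27,m→27,1→45 28:3→28,4→46,e→32,m→47,1→34 29:3→29,4→26,e→29,m→27,1→48 30:3→30,4→49,e→25,m→30,1→50 31:3→31,4→31,e→51,m→31,1→25 32:3→32,4→51,e→32,m→52,1→34 33:3→33,4→31,e→53,m→33,1→50 34:3→34,4→54,e→34,m→25,1→34 35:3→35,4→44,e→35,m→25,1→39 36:3→39,4→45,e→25,m→36,1→39 37:3→35,4→47,e→55,m→37,1→39 38:3→38,4→48,e→25,m→36,1→39 39:3→39,4→50,e→25,m→25,1→39 40:3→35,4→44,e→40,m→40,1→39 41:3→41,4→53,e→41,m→40,1→39 42:3→22,4→42,e→42,m→24,1→11 43:3→54,4→43,e→43,m→43,1→25 44:3→44,4→54,e→44,m→25,1→50 45:3→50,4→56,e→25,m→45,1→50 46:3→46,4→46,e→51,m→57,1→25 47:3→44,4→57,e→58,m→47,1→50 48:3→48,4→59,e→25,m→45,1→50 49:3→49,4→49,e→25,m→49,1→25 50:3→50,4→60,e→25,m→25,1→50 51:3→51,4→51,e→51,m→61,1→25 52:3→44,4→54,e→52,m→52,1→50 53:3→53,4→51,e→53,m→52,1→50 54:3→54,4→54,e→54,m→25,1→25 55:3→35,4→58,e→55,m→40,1→39 56:3→60,4→56,e→25,m→56,1→25 57:3→54,4→57,e→62,m→57,1→25 58:3→44,4→62,e→58,m→52,1→50 59:3→59,4→59,e→25,m→56,1→25 60:3→60,4→60,e→25,m→25,1→25 61:3→54,4→54,e→61,m→61,1→25 62:3→54,4→62,e→62,m→61,1→25.
'11m': N↓-sim [78, 59, 12, 1] end={s84} rej; 3/3 single-dels accept.
'3441': N↓-sim [78, 67, 45, 20, 1] end={s84} — reject; 4/4 del acc.
'3m1e': |S_i|=[78, 67, 52, 16, 1] end={s84} rej; 4/4 single-dels accept.
'em3m': N↓-sim [78, 60, 39, 13, 1] end={s84} — reject; 4/4 single-dels accept.
'1em4m': run [78, 59, 34, 21, 12, 1] end={s84} ∉↓L; 5/5 single-dels accept.
5 obstructions.

A = [11m, 3441, 3m1e, em3m, 1em4m].


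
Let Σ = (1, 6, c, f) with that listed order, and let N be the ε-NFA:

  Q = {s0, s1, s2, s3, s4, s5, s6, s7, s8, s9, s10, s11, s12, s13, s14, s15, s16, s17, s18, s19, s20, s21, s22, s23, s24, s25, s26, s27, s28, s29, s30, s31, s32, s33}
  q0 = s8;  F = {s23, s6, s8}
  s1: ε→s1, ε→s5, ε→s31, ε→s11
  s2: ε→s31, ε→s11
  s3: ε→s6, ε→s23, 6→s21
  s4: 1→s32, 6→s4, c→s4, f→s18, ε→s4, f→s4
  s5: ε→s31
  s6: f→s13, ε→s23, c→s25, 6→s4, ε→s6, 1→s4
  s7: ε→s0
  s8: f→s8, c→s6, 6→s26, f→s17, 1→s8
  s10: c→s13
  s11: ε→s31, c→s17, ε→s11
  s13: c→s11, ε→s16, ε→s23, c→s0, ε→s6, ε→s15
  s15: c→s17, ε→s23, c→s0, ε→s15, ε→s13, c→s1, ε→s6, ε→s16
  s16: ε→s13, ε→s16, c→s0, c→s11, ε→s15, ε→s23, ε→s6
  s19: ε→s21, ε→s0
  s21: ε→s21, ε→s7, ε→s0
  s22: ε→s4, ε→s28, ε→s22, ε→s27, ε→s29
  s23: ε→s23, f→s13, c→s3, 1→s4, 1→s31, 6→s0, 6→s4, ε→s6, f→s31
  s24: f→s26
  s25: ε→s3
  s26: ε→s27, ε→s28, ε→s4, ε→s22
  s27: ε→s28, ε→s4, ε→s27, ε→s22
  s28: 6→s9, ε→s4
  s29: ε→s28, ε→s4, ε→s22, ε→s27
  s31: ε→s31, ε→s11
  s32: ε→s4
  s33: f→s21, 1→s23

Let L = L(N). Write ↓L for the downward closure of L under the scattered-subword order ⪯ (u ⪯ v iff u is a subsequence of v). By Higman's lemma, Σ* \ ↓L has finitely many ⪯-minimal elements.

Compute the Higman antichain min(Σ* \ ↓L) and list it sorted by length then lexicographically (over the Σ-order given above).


Antichain: [6, c1].

|Q|=34, |F|=3, |δ|=93 (58 ε).
min D↑ (3 st, q0=0, F={1}): 0:1→0,6→1,c→2,f→0 1:1→1,6→1,c→1,f→1 2:1→1,6→1,c→2,f→2 [Hopcroft].
'6': |S_i|=[25, 12] end={s0,s18,s21,s22,s26,s27,s28,s29,s32,s4,s7,s9} rej; 1/1 single-dels accept.
'c1': |S_i|=[25, 18, 6] end={s11,s17,s18,s31,s32,s4} — reject; 2/2 single-dels accept.
2 words, ⪯-incomp.


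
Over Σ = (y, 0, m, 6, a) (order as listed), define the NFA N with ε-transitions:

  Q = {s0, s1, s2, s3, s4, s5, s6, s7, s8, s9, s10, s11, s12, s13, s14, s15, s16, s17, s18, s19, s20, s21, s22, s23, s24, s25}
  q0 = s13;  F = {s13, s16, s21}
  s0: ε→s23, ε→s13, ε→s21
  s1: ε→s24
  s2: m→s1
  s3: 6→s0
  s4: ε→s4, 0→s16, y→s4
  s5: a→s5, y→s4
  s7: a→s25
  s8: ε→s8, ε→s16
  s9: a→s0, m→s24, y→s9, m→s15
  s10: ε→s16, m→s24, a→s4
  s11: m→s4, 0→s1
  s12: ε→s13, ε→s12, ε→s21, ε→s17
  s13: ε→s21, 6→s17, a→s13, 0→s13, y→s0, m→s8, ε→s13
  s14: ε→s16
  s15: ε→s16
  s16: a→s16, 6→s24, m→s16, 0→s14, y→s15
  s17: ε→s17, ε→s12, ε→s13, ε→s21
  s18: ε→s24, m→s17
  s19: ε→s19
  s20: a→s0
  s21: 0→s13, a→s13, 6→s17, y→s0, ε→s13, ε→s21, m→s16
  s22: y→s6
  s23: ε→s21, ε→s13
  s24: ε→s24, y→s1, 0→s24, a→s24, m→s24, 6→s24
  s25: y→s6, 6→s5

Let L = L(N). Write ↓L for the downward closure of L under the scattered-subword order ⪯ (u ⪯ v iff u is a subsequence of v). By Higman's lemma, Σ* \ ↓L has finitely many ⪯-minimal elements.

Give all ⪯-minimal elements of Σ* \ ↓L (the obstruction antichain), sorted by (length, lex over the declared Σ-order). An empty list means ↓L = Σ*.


|Q|=26, |F|=3, |δ|=67 (27 ε).
min D↑ (3 st, q0=0, F={2}): 0:y→0,0→0,m→1,6→0,a→0 1:y→1,0→1,m→1,6→2,a→1 2:y→2,0→2,m→2,6→2,a→2 (ε-aug+det+¬).
'm6': N↓-sim [12, 6, 2] end={s1,s24} — reject; 2/2 deletions ∈↓L.
1 minimals (antichain).

min(Σ*\↓L) = [m6].


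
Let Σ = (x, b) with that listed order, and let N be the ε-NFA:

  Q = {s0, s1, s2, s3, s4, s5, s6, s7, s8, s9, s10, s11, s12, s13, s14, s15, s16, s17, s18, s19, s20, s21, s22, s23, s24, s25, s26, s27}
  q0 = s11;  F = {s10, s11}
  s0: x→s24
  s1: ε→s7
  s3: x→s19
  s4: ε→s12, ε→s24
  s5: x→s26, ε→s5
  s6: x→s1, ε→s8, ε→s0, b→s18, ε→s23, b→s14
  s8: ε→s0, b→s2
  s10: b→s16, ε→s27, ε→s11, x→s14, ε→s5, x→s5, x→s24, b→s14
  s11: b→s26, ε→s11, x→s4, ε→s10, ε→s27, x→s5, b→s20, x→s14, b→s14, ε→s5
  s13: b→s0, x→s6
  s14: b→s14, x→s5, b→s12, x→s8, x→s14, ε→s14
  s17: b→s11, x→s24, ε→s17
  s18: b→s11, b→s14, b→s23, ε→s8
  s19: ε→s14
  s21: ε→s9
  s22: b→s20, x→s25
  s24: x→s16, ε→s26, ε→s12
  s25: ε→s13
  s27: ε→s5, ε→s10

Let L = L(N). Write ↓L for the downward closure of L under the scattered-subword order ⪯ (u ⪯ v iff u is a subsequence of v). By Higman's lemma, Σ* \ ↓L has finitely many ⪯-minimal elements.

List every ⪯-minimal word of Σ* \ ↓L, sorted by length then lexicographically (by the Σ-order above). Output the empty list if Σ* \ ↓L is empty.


|Q|=28, |F|=2, |δ|=58 (25 ε).
min D↑ (2 st, q0=0, F={1}): 0:x→1,b→1 1:x→1,b→1 [Hopcroft].
'x': N↓-sim [14, 10] end={s0,s12,s14,s16,s2,s24,s26,s4,s5,s8} rej; 1/1 deletions ∈↓L.
'b': N↓-sim [14, 10] end={s0,s12,s14,s16,s2,s20,s24,s26,s5,s8} rej; 1/1 del acc.
2 minimals (antichain).

A = [x, b].


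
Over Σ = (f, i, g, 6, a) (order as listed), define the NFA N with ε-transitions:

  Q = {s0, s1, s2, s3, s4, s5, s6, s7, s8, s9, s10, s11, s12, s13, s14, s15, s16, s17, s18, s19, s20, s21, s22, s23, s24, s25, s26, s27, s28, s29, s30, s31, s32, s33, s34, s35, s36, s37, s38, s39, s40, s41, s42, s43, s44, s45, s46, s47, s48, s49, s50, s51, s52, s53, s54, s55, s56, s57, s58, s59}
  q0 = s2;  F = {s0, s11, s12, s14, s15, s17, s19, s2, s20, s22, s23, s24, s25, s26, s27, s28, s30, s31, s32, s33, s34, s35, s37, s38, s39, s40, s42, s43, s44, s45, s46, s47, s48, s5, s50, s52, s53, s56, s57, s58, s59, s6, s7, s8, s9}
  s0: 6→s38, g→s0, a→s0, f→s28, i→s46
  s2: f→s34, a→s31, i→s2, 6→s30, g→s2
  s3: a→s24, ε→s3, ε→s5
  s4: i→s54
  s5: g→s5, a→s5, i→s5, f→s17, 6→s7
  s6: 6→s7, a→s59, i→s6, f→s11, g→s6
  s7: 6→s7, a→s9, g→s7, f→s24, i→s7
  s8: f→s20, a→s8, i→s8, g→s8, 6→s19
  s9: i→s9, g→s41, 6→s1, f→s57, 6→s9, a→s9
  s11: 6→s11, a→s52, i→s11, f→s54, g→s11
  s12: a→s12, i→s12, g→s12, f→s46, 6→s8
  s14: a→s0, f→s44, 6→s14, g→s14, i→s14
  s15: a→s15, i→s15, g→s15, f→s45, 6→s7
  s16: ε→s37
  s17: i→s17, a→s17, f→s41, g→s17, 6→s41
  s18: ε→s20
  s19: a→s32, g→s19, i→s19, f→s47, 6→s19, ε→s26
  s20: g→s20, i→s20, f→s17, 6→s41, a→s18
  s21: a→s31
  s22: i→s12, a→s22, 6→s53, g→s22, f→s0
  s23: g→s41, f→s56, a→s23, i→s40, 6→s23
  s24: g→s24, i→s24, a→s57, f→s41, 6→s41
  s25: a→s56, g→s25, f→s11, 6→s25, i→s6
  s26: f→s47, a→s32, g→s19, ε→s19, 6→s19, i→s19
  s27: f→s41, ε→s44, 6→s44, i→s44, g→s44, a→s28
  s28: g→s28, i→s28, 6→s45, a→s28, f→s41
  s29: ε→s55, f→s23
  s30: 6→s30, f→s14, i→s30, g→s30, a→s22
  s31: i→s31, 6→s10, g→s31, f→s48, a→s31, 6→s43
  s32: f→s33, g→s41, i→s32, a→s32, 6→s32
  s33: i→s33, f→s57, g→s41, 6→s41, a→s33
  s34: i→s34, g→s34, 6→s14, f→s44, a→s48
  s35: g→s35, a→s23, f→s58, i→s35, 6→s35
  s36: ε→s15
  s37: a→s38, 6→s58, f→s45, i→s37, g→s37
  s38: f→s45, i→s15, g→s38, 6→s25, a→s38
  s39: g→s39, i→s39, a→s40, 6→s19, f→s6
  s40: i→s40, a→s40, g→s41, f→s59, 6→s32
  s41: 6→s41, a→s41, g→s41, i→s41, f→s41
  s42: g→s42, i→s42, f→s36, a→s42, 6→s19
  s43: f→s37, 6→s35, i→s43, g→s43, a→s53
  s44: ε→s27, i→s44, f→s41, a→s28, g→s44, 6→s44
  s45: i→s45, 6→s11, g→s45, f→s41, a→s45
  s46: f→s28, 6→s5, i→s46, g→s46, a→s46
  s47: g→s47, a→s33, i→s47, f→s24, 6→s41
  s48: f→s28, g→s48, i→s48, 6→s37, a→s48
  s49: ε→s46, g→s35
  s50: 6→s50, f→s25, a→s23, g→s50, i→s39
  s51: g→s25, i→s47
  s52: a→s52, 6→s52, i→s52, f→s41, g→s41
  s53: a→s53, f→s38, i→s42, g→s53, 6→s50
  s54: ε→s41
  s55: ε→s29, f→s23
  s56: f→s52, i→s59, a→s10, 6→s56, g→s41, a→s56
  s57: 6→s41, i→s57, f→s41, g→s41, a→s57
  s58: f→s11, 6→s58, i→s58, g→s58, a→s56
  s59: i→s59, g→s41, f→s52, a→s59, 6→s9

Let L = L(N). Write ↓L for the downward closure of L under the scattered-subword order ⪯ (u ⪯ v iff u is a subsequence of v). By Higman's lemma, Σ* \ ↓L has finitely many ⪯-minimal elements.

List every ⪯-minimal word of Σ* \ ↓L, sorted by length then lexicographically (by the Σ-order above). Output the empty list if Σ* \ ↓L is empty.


min(Σ*\↓L) = [fff, a66ag, 6ai6f6].

|Q|=60, |F|=45, |δ|=254 (13 ε).
min D↑ (44 st, q0=0, F={9}): 0:f→1,i→0,g→0,6→2,a→3 1:f→4,i→1,g→1,6→5,a→6 2:f→5,i→2,g→2,6→2,a→7 3:f→6,i→3,g→3,6→8,a→3 4:f→9,i→4,g→4,6→4,a→10 5:f→4,i→5,g→5,6→5,a→11 6:f→10,i→6,g→6,6→12,a→6 7:f→11,i→13,g→7,6→14,a→7 8:f→12,i→8,g→8,6→15,a→14 9:f→9,i→9,g→9,6→9,a→9 10:f→9,i→10,g→10,6→16,a→10 11:f→10,i→17,g→11,6→18,a→11 12:f→16,i→12,g→12,6→19,a→18 13:f→17,i→13,g→13,6→20,a→13 14:f→18,i→21,g→14,6→22,a→14 15:f→19,i→15,g→15,6→15,a→23 16:f→9,i→16,g→16,6→24,a→16 17:f→10,i→17,g→17,6→25,a→17 18:f→16,i→26,g→18,6→27,a→18 19:f→24,i→19,g→19,6→19,a→28 20:f→29,i→20,g→20,6→30,a→20 21:f→26,i→21,g→21,6→30,a→21 22:f→27,i→31,g→22,6→22,a→23 23:f→28,i→32,g→9,6→23,a→23 24:f→9,i→24,g→24,6→24,a→33 25:f→34,i→25,g→25,6→35,a→25 26:f→16,i→26,g→26,6→35,a→26 27:f→24,i→36,g→27,6→27,a→28 28:f→33,i→37,g→9,6→28,a→28 29:f→34,i→29,g→29,6→9,a→29 30:f→38,i→30,g→30,6→30,a→39 31:f→36,i→31,g→31,6→30,a→32 32:f→37,i→32,g→9,6→39,a→32 33:f→9,i→33,g→9,6→33,a→33 34:f→9,i→34,g→34,6→9,a→34 35:f→40,i→35,g→35,6→35,a→41 36:f→24,i→36,g→36,6→35,a→37 37:f→33,i→37,g→9,6→41,a→37 38:f→40,i→38,g→38,6→9,a→42 39:f→42,i→39,g→9,6→39,a→39 40:f→9,i→40,g→40,6→9,a→43 41:f→43,i→41,g→9,6→41,a→41 42:f→43,i→42,g→9,6→9,a→42 43:f→9,i→43,g→9,6→9,a→43 [Hopcroft].
'fff': run [51, 34, 11, 2] end={s41,s54} rej; 3/3 del acc.
'a66ag': N↓-sim [51, 45, 38, 25, 12, 1] end={s41} rej; 5/5 deletions ∈↓L.
'6ai6f6': N↓-sim [51, 47, 39, 30, 20, 9, 1] end={s41} — reject; 6/6 del acc.
3 minimals (antichain).


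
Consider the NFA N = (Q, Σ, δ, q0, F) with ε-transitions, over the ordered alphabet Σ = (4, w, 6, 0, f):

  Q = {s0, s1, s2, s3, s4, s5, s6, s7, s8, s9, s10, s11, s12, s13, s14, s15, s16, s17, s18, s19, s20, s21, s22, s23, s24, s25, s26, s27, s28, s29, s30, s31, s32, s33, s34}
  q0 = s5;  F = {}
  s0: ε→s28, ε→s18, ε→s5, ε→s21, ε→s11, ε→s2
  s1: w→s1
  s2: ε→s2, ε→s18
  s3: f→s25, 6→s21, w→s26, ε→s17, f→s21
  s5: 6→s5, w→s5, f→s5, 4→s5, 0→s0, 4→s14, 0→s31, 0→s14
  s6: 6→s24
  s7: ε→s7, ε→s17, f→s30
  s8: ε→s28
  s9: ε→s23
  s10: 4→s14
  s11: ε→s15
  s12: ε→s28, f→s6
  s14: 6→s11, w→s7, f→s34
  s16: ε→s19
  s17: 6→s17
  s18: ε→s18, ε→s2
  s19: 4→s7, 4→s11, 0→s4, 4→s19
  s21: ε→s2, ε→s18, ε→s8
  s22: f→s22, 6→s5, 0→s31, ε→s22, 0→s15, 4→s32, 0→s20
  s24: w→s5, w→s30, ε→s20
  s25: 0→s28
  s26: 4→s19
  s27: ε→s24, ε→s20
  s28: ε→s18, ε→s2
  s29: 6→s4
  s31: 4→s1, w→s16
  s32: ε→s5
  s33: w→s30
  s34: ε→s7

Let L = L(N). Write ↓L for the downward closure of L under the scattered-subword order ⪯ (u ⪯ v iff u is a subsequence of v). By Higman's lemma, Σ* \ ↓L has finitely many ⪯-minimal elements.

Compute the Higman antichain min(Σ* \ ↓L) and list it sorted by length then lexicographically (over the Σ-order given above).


Antichain: [ε].

|Q|=35, |F|=0, |δ|=68 (29 ε).
min D↑ (1 st, q0=0, F={0}): 0:4→0,w→0,6→0,0→0,f→0 [Hopcroft].
ε ∈ L(D↑) ⇒ ↓L = ∅.


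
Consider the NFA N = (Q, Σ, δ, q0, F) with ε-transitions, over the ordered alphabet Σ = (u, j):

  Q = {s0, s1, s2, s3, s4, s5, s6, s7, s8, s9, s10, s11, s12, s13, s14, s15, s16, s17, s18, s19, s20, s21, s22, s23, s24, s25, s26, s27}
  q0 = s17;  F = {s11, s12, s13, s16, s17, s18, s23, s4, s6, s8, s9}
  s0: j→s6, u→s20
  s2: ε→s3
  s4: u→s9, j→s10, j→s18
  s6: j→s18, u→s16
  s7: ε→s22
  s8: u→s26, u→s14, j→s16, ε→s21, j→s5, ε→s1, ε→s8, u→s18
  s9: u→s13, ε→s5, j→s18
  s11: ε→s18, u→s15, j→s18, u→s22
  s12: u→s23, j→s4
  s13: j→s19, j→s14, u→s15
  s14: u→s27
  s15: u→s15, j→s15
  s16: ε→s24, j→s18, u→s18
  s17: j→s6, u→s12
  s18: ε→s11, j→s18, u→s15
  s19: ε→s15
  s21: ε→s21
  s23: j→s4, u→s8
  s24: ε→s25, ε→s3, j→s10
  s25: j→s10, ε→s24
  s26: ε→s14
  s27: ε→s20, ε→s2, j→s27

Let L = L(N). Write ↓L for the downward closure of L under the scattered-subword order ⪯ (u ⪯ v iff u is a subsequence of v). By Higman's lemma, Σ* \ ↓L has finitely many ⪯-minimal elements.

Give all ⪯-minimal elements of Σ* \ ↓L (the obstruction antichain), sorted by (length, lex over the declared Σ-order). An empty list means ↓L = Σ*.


min(Σ*\↓L) = [jju, juuu, uuuuu, ujuuj].

|Q|=28, |F|=11, |δ|=53 (17 ε).
min D↑ (11 st, q0=0, F={9}): 0:u→1,j→2 1:u→3,j→4 2:u→5,j→6 3:u→7,j→4 4:u→8,j→6 5:u→6,j→6 6:u→9,j→6 7:u→6,j→5 8:u→10,j→6 9:u→9,j→9 10:u→9,j→9 (ε-aug+det+¬).
'jju': N↓-sim [26, 19, 11, 6] end={s15,s2,s20,s22,s27,s3} rej; 3/3 del acc.
'juuu': N↓-sim [26, 19, 17, 11, 6] end={s15,s2,s20,s22,s27,s3} rej; 4/4 single-dels accept.
'uuuuu': N↓-sim [26, 24, 23, 21, 12, 6] end={s15,s2,s20,s22,s27,s3} — reject; 5/5 deletions ∈↓L.
'ujuuj': N↓-sim [26, 24, 18, 13, 9, 7] end={s14,s15,s19,s2,s20,s27,s3} rej; 5/5 deletions ∈↓L.
4 obstructions.


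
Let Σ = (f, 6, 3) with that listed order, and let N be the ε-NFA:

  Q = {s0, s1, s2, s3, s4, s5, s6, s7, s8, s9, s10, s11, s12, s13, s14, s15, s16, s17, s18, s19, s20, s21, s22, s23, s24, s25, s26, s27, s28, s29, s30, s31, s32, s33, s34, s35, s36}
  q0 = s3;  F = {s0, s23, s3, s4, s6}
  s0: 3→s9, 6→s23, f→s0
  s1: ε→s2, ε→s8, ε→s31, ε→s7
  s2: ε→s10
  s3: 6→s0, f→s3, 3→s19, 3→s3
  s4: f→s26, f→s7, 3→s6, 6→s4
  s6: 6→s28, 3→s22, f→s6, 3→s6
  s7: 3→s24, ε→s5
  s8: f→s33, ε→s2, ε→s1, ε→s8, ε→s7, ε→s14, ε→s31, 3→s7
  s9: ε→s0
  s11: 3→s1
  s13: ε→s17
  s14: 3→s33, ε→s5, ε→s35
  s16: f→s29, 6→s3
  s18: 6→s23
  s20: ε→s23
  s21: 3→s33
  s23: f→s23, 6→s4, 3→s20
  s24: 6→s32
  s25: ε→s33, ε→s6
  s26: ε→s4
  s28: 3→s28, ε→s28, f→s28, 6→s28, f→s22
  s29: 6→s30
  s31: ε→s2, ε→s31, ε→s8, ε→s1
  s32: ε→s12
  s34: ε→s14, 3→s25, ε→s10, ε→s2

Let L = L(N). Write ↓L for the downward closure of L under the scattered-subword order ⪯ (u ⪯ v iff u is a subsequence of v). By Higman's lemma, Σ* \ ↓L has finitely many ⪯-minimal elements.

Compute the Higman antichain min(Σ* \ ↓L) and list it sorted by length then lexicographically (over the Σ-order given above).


Antichain: [66636].

|Q|=37, |F|=5, |δ|=63 (29 ε).
min D↑ (6 st, q0=0, F={5}): 0:f→0,6→1,3→0 1:f→1,6→2,3→1 2:f→2,6→3,3→2 3:f→3,6→3,3→4 4:f→4,6→5,3→4 5:f→5,6→5,3→5.
'66636': |S_i|=[16, 14, 12, 10, 6, 4] end={s12,s22,s28,s32} — reject; 5/5 del acc.
1 minimals (antichain).


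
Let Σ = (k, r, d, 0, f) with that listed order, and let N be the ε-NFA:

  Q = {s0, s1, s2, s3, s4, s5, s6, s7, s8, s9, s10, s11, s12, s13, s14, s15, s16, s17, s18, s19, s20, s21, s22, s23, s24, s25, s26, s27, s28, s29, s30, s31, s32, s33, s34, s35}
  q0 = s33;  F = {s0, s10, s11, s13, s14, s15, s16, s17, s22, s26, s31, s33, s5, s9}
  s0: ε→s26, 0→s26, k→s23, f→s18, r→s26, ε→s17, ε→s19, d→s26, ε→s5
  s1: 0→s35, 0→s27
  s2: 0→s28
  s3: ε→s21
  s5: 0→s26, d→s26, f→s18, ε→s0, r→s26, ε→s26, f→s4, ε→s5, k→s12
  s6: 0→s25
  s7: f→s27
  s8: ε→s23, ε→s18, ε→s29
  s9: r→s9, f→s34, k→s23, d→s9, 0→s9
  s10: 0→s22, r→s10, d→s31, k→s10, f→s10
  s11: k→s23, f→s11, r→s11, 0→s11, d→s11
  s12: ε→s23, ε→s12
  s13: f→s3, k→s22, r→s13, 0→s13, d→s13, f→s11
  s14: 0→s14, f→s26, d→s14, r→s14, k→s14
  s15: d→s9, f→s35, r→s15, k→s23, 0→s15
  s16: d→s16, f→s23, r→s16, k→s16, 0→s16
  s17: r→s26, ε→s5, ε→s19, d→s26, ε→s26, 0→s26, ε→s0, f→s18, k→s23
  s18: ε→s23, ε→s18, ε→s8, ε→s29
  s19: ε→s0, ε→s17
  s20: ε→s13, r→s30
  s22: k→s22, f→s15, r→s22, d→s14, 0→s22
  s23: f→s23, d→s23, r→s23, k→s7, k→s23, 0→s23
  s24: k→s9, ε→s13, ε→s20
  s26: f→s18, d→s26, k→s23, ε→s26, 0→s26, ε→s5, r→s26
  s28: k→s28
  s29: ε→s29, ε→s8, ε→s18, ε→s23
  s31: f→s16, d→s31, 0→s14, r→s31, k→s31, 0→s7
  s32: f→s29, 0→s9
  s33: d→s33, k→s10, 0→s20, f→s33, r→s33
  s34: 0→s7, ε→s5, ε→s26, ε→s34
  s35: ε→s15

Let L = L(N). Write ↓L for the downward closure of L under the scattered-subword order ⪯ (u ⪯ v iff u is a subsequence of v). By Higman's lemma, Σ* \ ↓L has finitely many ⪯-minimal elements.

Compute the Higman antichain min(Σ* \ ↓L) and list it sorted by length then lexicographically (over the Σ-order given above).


A = [0fk, kdff].

|Q|=36, |F|=14, |δ|=126 (36 ε).
min D↑ (12 st, q0=0, F={9}): 0:k→1,r→0,d→0,0→2,f→0 1:k→1,r→1,d→3,0→4,f→1 2:k→4,r→2,d→2,0→2,f→5 3:k→3,r→3,d→3,0→6,f→7 4:k→4,r→4,d→6,0→4,f→8 5:k→9,r→5,d→5,0→5,f→5 6:k→6,r→6,d→6,0→6,f→10 7:k→7,r→7,d→7,0→7,f→9 8:k→9,r→8,d→11,0→8,f→8 9:k→9,r→9,d→9,0→9,f→9 10:k→9,r→10,d→10,0→10,f→9 11:k→9,r→11,d→11,0→11,f→10.
'0fk': run [29, 26, 20, 4] end={s12,s23,s27,s7} — reject; 3/3 del acc.
'kdff': run [29, 22, 18, 15, 7] end={s18,s23,s27,s29,s4,s7,s8} ∉↓L; 4/4 del acc.
2 words, ⪯-incomp.


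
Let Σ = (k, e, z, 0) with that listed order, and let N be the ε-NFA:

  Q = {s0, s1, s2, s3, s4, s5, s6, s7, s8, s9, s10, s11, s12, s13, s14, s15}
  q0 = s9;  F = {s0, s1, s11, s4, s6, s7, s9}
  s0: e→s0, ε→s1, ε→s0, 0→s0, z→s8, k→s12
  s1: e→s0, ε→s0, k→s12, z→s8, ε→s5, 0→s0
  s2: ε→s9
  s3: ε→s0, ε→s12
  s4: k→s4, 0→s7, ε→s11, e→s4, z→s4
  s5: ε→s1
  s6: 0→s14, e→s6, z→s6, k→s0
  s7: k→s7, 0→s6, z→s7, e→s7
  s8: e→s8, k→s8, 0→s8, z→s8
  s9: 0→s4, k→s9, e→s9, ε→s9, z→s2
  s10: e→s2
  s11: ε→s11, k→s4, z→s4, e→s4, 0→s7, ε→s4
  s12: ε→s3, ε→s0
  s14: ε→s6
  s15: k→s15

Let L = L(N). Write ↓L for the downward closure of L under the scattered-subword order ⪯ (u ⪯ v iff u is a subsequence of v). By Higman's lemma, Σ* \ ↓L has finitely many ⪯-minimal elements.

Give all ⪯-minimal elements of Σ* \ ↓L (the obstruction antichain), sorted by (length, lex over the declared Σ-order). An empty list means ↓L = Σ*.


A = [000kz].

|Q|=16, |F|=7, |δ|=49 (15 ε).
min D↑ (6 st, q0=0, F={5}): 0:k→0,e→0,z→0,0→1 1:k→1,e→1,z→1,0→2 2:k→2,e→2,z→2,0→3 3:k→4,e→3,z→3,0→3 4:k→4,e→4,z→5,0→4 5:k→5,e→5,z→5,0→5 [Hopcroft].
'000kz': |S_i|=[13, 11, 9, 8, 6, 1] end={s8} ∉↓L; 5/5 deletions ∈↓L.
1 minimals (antichain).


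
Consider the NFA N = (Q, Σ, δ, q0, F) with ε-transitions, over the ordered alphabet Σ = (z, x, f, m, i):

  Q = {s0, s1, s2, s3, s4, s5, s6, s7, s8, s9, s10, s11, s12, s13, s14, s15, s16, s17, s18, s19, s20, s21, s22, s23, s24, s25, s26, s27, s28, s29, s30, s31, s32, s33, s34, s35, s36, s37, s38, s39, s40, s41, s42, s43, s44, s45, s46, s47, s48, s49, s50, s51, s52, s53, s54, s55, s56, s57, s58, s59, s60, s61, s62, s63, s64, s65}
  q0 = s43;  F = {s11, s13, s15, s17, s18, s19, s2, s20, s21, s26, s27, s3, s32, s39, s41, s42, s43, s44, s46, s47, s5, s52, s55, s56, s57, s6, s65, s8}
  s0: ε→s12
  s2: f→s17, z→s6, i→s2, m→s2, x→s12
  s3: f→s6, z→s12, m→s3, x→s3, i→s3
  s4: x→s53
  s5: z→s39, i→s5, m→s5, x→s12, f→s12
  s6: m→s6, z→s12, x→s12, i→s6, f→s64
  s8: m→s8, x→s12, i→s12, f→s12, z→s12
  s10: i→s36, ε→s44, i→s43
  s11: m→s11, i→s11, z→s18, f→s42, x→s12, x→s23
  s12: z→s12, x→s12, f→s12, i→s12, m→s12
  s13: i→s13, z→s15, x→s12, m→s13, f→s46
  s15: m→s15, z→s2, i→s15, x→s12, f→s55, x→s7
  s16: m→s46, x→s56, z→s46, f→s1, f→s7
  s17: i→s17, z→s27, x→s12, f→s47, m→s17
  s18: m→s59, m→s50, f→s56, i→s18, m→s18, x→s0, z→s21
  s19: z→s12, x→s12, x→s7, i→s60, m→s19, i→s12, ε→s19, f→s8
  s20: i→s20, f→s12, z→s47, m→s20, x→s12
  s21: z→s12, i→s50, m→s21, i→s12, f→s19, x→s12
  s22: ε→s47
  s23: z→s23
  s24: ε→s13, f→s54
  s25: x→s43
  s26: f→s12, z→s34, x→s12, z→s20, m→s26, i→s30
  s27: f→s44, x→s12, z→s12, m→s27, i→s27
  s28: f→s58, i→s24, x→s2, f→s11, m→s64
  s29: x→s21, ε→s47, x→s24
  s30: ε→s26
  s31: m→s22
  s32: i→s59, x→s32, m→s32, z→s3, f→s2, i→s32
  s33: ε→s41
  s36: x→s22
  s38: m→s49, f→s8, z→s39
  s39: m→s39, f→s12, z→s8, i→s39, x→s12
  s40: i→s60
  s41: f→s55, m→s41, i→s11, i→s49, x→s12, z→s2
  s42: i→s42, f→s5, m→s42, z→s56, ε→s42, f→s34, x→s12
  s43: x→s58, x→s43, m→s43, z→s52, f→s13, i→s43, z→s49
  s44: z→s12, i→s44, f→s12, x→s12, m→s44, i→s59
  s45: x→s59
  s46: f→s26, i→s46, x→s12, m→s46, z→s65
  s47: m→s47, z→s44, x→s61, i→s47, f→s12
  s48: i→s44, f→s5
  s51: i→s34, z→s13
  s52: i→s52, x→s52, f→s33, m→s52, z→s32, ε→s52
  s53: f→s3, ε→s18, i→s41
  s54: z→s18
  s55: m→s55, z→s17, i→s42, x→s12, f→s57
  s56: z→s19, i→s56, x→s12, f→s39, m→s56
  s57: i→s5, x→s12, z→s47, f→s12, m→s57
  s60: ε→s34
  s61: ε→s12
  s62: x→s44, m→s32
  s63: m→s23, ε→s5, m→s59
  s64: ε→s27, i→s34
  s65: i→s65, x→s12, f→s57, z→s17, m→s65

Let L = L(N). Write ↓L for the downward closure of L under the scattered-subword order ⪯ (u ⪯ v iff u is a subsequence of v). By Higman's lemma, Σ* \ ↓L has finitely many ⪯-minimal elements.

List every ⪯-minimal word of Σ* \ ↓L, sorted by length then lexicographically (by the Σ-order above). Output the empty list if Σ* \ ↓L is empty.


|Q|=66, |F|=28, |δ|=211 (15 ε).
min D↑ (29 st, q0=0, F={6}): 0:z→1,x→0,f→2,m→0,i→0 1:z→3,x→1,f→4,m→1,i→1 2:z→5,x→6,f→7,m→2,i→2 3:z→8,x→3,f→9,m→3,i→3 4:z→9,x→6,f→10,m→4,i→11 5:z→9,x→6,f→10,m→5,i→5 6:z→6,x→6,f→6,m→6,i→6 7:z→12,x→6,f→13,m→7,i→7 8:z→6,x→8,f→14,m→8,i→8 9:z→14,x→6,f→15,m→9,i→9 10:z→15,x→6,f→16,m→10,i→17 11:z→18,x→6,f→17,m→11,i→11 12:z→15,x→6,f→16,m→12,i→12 13:z→19,x→6,f→6,m→13,i→13 14:z→6,x→6,f→20,m→14,i→14 15:z→20,x→6,f→21,m→15,i→15 16:z→21,x→6,f→6,m→16,i→22 17:z→23,x→6,f→22,m→17,i→17 18:z→24,x→6,f→23,m→18,i→18 19:z→21,x→6,f→6,m→19,i→19 20:z→6,x→6,f→25,m→20,i→20 21:z→25,x→6,f→6,m→21,i→21 22:z→26,x→6,f→6,m→22,i→22 23:z→27,x→6,f→26,m→23,i→23 24:z→6,x→6,f→27,m→24,i→6 25:z→6,x→6,f→6,m→25,i→25 26:z→28,x→6,f→6,m→26,i→26 27:z→6,x→6,f→28,m→27,i→6 28:z→6,x→6,f→6,m→28,i→6 (ε-aug+det+¬).
'fx': N↓-sim [42, 37, 5] end={s0,s12,s23,s61,s7} ∉↓L; 2/2 single-dels accept.
'zzzz': |S_i|=[42, 36, 24, 15, 2] end={s12,s23} — reject; 4/4 deletions ∈↓L.
'ffff': N↓-sim [42, 37, 24, 13, 1] end={s12} — reject; 4/4 del acc.
'zfizzi': |S_i|=[42, 36, 30, 26, 18, 9, 4] end={s12,s34,s50,s60} — reject; 6/6 del acc.
4 obstructions.

A = [fx, zzzz, ffff, zfizzi].
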